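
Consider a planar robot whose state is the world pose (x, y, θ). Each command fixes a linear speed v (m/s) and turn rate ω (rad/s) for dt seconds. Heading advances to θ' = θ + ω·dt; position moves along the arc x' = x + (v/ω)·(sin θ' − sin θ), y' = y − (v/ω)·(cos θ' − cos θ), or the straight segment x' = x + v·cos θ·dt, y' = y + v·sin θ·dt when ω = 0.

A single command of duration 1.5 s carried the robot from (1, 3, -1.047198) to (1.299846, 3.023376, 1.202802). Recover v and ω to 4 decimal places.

Δθ = 1.202802 − -1.047198 = 2.250000
ω = Δθ/dt = 2.250000/1.5 = 1.5000
R = Δx/(sin θ' − sin θ) = 0.1667
v = R·ω = 0.1667·1.5000 = 0.2500

v = 0.2500, ω = 1.5000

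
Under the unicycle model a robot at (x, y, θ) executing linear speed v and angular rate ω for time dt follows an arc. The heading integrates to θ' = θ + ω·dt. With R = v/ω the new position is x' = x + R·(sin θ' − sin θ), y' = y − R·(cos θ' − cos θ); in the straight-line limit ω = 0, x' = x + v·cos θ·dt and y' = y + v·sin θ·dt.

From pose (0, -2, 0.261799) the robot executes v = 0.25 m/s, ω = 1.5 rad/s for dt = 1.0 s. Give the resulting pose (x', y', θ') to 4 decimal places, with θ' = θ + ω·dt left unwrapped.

θ' = 0.2618 + 1.5·1.0 = 1.7618
R = v/ω = 0.25/1.5 = 0.1667
x' = 0 + 0.1667·(sin 1.7618 − sin 0.2618) = 0.1205
y' = -2 − 0.1667·(cos 1.7618 − cos 0.2618) = -1.8074

(0.1205, -1.8074, 1.7618)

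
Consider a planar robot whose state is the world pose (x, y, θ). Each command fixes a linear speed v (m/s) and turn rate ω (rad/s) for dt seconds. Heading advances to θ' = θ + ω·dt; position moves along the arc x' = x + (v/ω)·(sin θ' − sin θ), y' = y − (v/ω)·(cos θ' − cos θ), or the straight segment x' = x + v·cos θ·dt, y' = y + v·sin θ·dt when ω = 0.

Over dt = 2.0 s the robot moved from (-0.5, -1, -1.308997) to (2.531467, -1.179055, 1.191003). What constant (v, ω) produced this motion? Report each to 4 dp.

Δθ = 1.191003 − -1.308997 = 2.500000
ω = Δθ/dt = 2.500000/2.0 = 1.2500
R = Δx/(sin θ' − sin θ) = 1.6000
v = R·ω = 1.6000·1.2500 = 2.0000

v = 2.0000, ω = 1.2500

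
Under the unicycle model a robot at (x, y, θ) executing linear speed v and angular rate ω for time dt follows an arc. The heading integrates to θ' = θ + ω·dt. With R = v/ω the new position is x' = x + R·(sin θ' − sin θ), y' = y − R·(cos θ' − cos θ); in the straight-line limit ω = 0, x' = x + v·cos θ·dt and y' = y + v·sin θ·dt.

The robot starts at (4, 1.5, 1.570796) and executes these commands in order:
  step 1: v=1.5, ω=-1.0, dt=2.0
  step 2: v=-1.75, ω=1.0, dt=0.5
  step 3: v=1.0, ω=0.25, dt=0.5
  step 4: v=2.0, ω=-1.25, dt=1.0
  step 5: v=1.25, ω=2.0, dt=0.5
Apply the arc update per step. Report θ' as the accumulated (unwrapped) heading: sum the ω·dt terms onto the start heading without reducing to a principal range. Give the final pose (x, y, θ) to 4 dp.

step 1: θ'=-0.4292 (R=-1.5000) → pose (6.1242, 2.8639, -0.4292)
step 2: θ'=0.0708 (R=-1.7500) → pose (5.2722, 3.0183, 0.0708)
step 3: θ'=0.1958 (R=4.0000) → pose (5.7674, 3.0847, 0.1958)
step 4: θ'=-1.0542 (R=-1.6000) → pose (7.4699, 2.3055, -1.0542)
step 5: θ'=-0.0542 (R=0.6250) → pose (7.9795, 1.9902, -0.0542)

(7.9795, 1.9902, -0.0542)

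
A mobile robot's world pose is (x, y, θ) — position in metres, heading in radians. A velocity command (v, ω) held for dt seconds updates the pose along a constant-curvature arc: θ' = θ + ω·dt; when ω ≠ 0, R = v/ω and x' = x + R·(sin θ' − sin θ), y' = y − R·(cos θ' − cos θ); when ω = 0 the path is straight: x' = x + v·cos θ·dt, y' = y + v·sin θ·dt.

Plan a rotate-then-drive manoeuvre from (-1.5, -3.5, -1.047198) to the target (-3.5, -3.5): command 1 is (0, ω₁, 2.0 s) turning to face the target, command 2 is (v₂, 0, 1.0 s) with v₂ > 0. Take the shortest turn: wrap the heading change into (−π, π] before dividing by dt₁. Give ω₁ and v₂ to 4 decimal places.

ω₁ = -1.0472, v₂ = 2.0000

heading to target = atan2(-3.5−-3.5, -3.5−-1.5) = 3.1416
Δθ = wrap(3.1416 − -1.0472) = -2.0944; ω₁ = Δθ/dt₁ = -1.0472
distance = √((-3.5−-1.5)² + (-3.5−-3.5)²) = 2.0000; v₂ = distance/dt₂ = 2.0000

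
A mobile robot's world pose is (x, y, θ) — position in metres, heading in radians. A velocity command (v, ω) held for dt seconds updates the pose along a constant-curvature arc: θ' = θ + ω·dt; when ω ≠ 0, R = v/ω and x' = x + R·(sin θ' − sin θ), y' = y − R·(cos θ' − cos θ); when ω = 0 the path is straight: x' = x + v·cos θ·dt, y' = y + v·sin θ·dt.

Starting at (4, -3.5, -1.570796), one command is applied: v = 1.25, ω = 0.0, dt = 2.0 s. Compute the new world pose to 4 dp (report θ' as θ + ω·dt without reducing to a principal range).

θ' = -1.5708 + 0.0·2.0 = -1.5708
ω = 0 → straight: x' = 4 + 1.25·cos(-1.5708)·2.0 = 4.0000
y' = -3.5 + 1.25·sin(-1.5708)·2.0 = -6.0000

(4.0000, -6.0000, -1.5708)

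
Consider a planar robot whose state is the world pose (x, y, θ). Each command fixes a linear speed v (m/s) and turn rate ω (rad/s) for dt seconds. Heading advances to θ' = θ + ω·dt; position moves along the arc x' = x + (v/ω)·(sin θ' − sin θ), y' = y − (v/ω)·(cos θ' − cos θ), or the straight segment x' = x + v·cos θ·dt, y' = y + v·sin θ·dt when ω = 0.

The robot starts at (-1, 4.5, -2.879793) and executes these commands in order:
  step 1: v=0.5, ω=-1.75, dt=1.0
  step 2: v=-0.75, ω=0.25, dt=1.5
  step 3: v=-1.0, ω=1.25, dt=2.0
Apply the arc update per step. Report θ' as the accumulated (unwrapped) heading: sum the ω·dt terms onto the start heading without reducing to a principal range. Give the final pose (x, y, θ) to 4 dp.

(0.4439, 3.8816, -1.7548)

step 1: θ'=-4.6298 (R=-0.2857) → pose (-1.3587, 4.7524, -4.6298)
step 2: θ'=-4.2548 (R=-3.0000) → pose (-1.0603, 3.6745, -4.2548)
step 3: θ'=-1.7548 (R=-0.8000) → pose (0.4439, 3.8816, -1.7548)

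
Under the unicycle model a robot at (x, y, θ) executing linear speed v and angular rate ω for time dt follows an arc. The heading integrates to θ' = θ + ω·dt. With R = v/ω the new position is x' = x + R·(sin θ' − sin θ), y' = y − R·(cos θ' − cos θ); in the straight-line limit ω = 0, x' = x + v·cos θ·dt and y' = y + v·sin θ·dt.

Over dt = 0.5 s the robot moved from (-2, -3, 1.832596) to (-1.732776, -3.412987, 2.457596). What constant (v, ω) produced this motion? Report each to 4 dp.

v = -1.0000, ω = 1.2500

Δθ = 2.457596 − 1.832596 = 0.625000
ω = Δθ/dt = 0.625000/0.5 = 1.2500
R = −Δy/(cos θ' − cos θ) = -0.8000
v = R·ω = -0.8000·1.2500 = -1.0000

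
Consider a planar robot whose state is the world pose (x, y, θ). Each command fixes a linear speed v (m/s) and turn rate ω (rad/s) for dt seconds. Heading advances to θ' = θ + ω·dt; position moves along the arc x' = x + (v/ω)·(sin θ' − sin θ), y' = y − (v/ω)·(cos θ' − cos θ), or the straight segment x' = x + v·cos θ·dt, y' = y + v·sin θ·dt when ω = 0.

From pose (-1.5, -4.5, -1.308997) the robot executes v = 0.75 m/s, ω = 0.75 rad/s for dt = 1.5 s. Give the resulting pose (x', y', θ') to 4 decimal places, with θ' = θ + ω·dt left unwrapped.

(-0.7170, -5.2243, -0.1840)

θ' = -1.3090 + 0.75·1.5 = -0.1840
R = v/ω = 0.75/0.75 = 1.0000
x' = -1.5 + 1.0000·(sin -0.1840 − sin -1.3090) = -0.7170
y' = -4.5 − 1.0000·(cos -0.1840 − cos -1.3090) = -5.2243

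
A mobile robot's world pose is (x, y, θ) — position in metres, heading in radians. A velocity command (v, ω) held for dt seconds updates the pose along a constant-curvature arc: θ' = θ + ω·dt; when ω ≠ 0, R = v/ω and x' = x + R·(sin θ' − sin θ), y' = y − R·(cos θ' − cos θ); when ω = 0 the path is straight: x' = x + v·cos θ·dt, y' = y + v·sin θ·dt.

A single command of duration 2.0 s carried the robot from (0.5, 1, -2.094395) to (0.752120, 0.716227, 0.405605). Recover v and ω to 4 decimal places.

Δθ = 0.405605 − -2.094395 = 2.500000
ω = Δθ/dt = 2.500000/2.0 = 1.2500
R = −Δy/(cos θ' − cos θ) = 0.2000
v = R·ω = 0.2000·1.2500 = 0.2500

v = 0.2500, ω = 1.2500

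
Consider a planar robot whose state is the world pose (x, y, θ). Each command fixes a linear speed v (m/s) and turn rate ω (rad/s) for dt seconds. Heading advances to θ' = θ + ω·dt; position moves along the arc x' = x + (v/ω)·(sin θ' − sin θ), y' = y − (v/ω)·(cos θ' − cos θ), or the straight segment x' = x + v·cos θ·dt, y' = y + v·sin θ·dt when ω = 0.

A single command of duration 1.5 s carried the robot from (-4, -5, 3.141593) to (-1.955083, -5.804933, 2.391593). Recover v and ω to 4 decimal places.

Δθ = 2.391593 − 3.141593 = -0.750000
ω = Δθ/dt = -0.750000/1.5 = -0.5000
R = Δx/(sin θ' − sin θ) = 3.0000
v = R·ω = 3.0000·-0.5000 = -1.5000

v = -1.5000, ω = -0.5000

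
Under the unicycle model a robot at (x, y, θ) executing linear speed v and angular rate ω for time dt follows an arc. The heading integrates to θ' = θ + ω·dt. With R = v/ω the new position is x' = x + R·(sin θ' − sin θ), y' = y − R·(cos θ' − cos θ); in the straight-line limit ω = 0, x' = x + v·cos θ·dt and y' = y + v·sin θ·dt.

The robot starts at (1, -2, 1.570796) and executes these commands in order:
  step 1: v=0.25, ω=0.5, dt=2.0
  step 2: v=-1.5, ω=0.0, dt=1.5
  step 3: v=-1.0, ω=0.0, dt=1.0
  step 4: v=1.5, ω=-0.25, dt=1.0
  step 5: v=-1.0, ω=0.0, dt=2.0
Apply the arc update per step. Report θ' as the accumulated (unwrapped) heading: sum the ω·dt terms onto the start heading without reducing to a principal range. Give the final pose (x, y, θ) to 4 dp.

(3.7199, -3.8396, 2.3208)

step 1: θ'=2.5708 (R=0.5000) → pose (0.7702, -1.5793, 2.5708)
step 2: θ'=2.5708 (straight) → pose (2.6635, -2.7949, 2.5708)
step 3: θ'=2.5708 (straight) → pose (3.5049, -3.3352, 2.5708)
step 4: θ'=2.3208 (R=-6.0000) → pose (2.3566, -2.3763, 2.3208)
step 5: θ'=2.3208 (straight) → pose (3.7199, -3.8396, 2.3208)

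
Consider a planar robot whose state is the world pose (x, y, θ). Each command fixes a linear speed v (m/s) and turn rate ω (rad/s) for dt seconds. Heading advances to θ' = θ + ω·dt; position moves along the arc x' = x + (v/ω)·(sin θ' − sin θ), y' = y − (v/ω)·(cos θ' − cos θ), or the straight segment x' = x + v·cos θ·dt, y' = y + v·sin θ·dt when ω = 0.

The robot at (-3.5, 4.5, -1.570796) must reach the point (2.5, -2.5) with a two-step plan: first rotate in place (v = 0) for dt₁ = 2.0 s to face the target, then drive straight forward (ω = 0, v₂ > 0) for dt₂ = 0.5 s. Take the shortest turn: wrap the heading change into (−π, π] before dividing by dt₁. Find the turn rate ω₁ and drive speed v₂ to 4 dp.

heading to target = atan2(-2.5−4.5, 2.5−-3.5) = -0.8622
Δθ = wrap(-0.8622 − -1.5708) = 0.7086; ω₁ = Δθ/dt₁ = 0.3543
distance = √((2.5−-3.5)² + (-2.5−4.5)²) = 9.2195; v₂ = distance/dt₂ = 18.4391

ω₁ = 0.3543, v₂ = 18.4391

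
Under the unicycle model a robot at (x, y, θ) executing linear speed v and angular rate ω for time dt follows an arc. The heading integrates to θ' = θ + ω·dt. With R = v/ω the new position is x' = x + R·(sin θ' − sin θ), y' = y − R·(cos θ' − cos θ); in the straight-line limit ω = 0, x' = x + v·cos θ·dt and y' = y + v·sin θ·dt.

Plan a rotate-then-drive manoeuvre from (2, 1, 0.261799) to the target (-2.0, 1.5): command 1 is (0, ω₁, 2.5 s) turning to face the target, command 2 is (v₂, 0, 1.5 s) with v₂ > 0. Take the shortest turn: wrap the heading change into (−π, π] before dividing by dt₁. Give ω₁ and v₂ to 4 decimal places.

ω₁ = 1.1022, v₂ = 2.6874

heading to target = atan2(1.5−1, -2−2) = 3.0172
Δθ = wrap(3.0172 − 0.2618) = 2.7554; ω₁ = Δθ/dt₁ = 1.1022
distance = √((-2−2)² + (1.5−1)²) = 4.0311; v₂ = distance/dt₂ = 2.6874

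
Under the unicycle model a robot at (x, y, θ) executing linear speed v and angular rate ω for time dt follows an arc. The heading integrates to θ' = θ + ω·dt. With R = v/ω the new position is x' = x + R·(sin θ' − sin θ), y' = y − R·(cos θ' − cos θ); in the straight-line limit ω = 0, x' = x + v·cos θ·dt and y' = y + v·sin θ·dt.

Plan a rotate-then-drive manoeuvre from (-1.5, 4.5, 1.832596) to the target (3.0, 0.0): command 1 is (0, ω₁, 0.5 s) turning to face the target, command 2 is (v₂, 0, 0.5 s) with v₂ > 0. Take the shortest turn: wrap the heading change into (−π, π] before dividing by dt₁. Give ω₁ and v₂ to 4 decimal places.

heading to target = atan2(0−4.5, 3−-1.5) = -0.7854
Δθ = wrap(-0.7854 − 1.8326) = -2.6180; ω₁ = Δθ/dt₁ = -5.2360
distance = √((3−-1.5)² + (0−4.5)²) = 6.3640; v₂ = distance/dt₂ = 12.7279

ω₁ = -5.2360, v₂ = 12.7279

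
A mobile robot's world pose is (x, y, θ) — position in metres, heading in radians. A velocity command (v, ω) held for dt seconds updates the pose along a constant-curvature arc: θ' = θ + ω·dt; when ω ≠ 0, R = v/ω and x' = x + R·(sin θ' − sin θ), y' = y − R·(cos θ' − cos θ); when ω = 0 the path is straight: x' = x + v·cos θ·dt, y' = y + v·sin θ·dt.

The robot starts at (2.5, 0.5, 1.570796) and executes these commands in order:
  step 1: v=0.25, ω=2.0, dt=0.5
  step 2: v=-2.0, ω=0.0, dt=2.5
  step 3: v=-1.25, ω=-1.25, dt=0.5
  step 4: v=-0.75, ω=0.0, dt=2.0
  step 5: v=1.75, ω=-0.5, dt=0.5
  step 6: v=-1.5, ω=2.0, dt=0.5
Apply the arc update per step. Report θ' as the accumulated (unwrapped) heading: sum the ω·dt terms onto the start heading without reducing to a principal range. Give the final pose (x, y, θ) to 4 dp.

step 1: θ'=2.5708 (R=0.1250) → pose (2.4425, 0.6052, 2.5708)
step 2: θ'=2.5708 (straight) → pose (6.6499, -2.0963, 2.5708)
step 3: θ'=1.9458 (R=1.0000) → pose (7.0401, -2.5715, 1.9458)
step 4: θ'=1.9458 (straight) → pose (7.5895, -3.9673, 1.9458)
step 5: θ'=1.6958 (R=-3.5000) → pose (7.3736, -3.1217, 1.6958)
step 6: θ'=2.6958 (R=-0.7500) → pose (7.7944, -3.7049, 2.6958)

(7.7944, -3.7049, 2.6958)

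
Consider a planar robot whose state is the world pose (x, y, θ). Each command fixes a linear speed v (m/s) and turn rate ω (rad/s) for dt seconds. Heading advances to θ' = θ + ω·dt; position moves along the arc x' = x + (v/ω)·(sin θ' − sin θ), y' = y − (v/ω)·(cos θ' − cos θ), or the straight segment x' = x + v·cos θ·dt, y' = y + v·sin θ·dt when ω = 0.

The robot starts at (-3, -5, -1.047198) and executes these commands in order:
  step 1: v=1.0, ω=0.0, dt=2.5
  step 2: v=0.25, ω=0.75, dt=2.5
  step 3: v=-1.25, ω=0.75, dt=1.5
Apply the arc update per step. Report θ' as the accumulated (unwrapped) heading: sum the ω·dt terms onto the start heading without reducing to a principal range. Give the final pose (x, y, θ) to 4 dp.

(-1.5350, -8.9727, 1.9528)

step 1: θ'=-1.0472 (straight) → pose (-1.7500, -7.1651, -1.0472)
step 2: θ'=0.8278 (R=0.3333) → pose (-1.2158, -7.2239, 0.8278)
step 3: θ'=1.9528 (R=-1.6667) → pose (-1.5350, -8.9727, 1.9528)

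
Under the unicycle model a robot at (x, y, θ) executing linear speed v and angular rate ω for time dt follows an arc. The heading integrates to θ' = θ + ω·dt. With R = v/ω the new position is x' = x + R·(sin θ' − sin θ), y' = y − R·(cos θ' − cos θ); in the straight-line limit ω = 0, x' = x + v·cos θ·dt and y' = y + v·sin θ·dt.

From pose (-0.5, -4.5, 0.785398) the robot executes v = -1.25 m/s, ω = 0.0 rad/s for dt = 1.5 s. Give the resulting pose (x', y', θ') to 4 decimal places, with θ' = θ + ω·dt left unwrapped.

θ' = 0.7854 + 0.0·1.5 = 0.7854
ω = 0 → straight: x' = -0.5 + -1.25·cos(0.7854)·1.5 = -1.8258
y' = -4.5 + -1.25·sin(0.7854)·1.5 = -5.8258

(-1.8258, -5.8258, 0.7854)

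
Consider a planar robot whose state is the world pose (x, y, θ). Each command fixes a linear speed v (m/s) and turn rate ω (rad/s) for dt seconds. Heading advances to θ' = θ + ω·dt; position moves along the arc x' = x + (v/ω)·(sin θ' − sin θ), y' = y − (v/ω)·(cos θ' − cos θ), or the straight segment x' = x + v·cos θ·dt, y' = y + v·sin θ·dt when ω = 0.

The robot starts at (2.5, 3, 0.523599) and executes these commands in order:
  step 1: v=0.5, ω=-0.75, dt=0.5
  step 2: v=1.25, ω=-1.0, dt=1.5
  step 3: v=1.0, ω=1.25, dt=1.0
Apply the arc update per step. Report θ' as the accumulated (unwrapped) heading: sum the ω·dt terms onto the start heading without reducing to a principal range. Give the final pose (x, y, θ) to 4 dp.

(4.8396, 1.4960, -0.1014)

step 1: θ'=0.1486 (R=-0.6667) → pose (2.7346, 3.0820, 0.1486)
step 2: θ'=-1.3514 (R=-1.2500) → pose (4.1397, 2.1178, -1.3514)
step 3: θ'=-0.1014 (R=0.8000) → pose (4.8396, 1.4960, -0.1014)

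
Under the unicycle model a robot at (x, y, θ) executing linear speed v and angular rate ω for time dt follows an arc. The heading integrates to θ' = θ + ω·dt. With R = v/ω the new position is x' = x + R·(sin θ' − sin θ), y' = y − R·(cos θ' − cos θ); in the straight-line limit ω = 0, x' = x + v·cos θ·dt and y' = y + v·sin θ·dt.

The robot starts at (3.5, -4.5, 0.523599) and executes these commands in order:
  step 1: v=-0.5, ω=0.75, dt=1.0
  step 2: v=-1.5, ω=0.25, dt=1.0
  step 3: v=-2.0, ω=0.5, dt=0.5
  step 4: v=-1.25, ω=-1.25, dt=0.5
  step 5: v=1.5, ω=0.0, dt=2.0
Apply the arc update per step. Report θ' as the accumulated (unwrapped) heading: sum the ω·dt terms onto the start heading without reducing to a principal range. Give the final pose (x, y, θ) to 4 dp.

step 1: θ'=1.2736 (R=-0.6667) → pose (3.1959, -4.8821, 1.2736)
step 2: θ'=1.5236 (R=-6.0000) → pose (2.9395, -6.3561, 1.5236)
step 3: θ'=1.7736 (R=-4.0000) → pose (3.0171, -7.3505, 1.7736)
step 4: θ'=1.1486 (R=1.0000) → pose (2.9497, -7.9617, 1.1486)
step 5: θ'=1.1486 (straight) → pose (4.1790, -5.2251, 1.1486)

(4.1790, -5.2251, 1.1486)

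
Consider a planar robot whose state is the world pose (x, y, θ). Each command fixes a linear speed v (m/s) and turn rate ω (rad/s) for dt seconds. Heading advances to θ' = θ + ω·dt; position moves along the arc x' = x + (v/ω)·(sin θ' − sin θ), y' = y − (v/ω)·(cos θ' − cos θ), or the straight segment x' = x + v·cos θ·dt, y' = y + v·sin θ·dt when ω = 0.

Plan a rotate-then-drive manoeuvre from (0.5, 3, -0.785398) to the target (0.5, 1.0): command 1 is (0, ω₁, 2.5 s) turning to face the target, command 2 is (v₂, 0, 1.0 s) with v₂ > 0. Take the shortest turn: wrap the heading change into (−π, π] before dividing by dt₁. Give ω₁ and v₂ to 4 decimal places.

ω₁ = -0.3142, v₂ = 2.0000

heading to target = atan2(1−3, 0.5−0.5) = -1.5708
Δθ = wrap(-1.5708 − -0.7854) = -0.7854; ω₁ = Δθ/dt₁ = -0.3142
distance = √((0.5−0.5)² + (1−3)²) = 2.0000; v₂ = distance/dt₂ = 2.0000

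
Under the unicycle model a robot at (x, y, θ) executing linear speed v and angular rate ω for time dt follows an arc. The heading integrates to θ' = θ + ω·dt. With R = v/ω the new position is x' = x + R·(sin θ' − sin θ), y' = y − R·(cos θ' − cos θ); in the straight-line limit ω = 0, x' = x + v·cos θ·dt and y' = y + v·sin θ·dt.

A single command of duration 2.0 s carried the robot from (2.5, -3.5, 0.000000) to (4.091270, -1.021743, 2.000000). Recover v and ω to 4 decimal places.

v = 1.7500, ω = 1.0000

Δθ = 2.000000 − 0.000000 = 2.000000
ω = Δθ/dt = 2.000000/2.0 = 1.0000
R = −Δy/(cos θ' − cos θ) = 1.7500
v = R·ω = 1.7500·1.0000 = 1.7500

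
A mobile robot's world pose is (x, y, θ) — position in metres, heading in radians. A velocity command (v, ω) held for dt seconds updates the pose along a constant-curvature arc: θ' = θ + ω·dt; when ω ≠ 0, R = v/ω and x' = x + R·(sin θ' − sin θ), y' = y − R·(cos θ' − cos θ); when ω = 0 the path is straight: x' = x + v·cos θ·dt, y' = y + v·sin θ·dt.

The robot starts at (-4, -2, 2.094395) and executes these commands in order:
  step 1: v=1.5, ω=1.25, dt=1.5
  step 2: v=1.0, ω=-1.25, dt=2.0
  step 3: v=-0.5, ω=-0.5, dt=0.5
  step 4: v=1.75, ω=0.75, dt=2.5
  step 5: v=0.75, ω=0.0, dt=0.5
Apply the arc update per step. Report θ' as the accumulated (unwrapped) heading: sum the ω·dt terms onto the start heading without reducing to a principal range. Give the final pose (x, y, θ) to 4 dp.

step 1: θ'=3.9694 (R=1.2000) → pose (-5.9230, -1.7882, 3.9694)
step 2: θ'=1.4694 (R=-0.8000) → pose (-7.3080, -1.1660, 1.4694)
step 3: θ'=1.2194 (R=1.0000) → pose (-7.3640, -1.4090, 1.2194)
step 4: θ'=3.0944 (R=2.3333) → pose (-9.4446, 1.7249, 3.0944)
step 5: θ'=3.0944 (straight) → pose (-9.8192, 1.7426, 3.0944)

(-9.8192, 1.7426, 3.0944)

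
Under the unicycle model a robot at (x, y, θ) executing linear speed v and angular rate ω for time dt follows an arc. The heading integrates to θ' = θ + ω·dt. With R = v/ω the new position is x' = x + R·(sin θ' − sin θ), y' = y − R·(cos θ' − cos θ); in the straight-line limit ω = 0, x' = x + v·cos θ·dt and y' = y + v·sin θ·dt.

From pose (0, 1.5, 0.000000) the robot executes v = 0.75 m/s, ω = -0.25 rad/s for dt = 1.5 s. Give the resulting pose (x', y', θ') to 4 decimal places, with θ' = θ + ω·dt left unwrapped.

(1.0988, 1.2915, -0.3750)

θ' = 0.0000 + -0.25·1.5 = -0.3750
R = v/ω = 0.75/-0.25 = -3.0000
x' = 0 + -3.0000·(sin -0.3750 − sin 0.0000) = 1.0988
y' = 1.5 − -3.0000·(cos -0.3750 − cos 0.0000) = 1.2915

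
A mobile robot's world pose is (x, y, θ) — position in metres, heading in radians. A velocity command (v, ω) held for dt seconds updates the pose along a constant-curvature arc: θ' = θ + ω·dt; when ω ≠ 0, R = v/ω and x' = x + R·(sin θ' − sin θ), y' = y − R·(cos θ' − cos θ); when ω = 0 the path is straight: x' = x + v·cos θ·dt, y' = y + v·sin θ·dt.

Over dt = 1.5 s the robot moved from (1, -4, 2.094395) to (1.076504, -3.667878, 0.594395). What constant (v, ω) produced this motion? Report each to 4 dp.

v = 0.2500, ω = -1.0000

Δθ = 0.594395 − 2.094395 = -1.500000
ω = Δθ/dt = -1.500000/1.5 = -1.0000
R = −Δy/(cos θ' − cos θ) = -0.2500
v = R·ω = -0.2500·-1.0000 = 0.2500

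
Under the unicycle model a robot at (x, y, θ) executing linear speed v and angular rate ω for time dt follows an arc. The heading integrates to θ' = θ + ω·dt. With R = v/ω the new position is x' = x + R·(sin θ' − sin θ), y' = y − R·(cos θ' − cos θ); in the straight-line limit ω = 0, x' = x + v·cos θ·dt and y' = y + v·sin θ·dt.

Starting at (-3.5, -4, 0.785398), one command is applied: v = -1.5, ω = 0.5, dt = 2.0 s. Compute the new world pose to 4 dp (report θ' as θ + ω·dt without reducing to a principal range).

θ' = 0.7854 + 0.5·2.0 = 1.7854
R = v/ω = -1.5/0.5 = -3.0000
x' = -3.5 + -3.0000·(sin 1.7854 − sin 0.7854) = -4.3099
y' = -4 − -3.0000·(cos 1.7854 − cos 0.7854) = -6.7602

(-4.3099, -6.7602, 1.7854)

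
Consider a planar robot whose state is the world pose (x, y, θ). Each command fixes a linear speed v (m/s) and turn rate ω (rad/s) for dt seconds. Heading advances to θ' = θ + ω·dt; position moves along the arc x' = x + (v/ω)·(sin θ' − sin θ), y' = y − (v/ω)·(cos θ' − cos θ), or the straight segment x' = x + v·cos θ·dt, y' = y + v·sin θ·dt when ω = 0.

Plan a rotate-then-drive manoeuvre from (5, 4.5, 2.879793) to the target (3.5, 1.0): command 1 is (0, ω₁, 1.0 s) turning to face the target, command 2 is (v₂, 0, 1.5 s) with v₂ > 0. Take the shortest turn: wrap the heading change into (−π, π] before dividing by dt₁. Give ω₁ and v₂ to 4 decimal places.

heading to target = atan2(1−4.5, 3.5−5) = -1.9757
Δθ = wrap(-1.9757 − 2.8798) = 1.4277; ω₁ = Δθ/dt₁ = 1.4277
distance = √((3.5−5)² + (1−4.5)²) = 3.8079; v₂ = distance/dt₂ = 2.5386

ω₁ = 1.4277, v₂ = 2.5386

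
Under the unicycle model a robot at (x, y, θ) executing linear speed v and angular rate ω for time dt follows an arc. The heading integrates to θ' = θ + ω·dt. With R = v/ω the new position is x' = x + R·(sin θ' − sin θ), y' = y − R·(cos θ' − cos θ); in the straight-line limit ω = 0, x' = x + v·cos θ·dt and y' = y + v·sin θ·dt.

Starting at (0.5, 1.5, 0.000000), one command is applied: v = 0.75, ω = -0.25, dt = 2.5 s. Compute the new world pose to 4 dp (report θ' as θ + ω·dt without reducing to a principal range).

(2.2553, 0.9329, -0.6250)

θ' = 0.0000 + -0.25·2.5 = -0.6250
R = v/ω = 0.75/-0.25 = -3.0000
x' = 0.5 + -3.0000·(sin -0.6250 − sin 0.0000) = 2.2553
y' = 1.5 − -3.0000·(cos -0.6250 − cos 0.0000) = 0.9329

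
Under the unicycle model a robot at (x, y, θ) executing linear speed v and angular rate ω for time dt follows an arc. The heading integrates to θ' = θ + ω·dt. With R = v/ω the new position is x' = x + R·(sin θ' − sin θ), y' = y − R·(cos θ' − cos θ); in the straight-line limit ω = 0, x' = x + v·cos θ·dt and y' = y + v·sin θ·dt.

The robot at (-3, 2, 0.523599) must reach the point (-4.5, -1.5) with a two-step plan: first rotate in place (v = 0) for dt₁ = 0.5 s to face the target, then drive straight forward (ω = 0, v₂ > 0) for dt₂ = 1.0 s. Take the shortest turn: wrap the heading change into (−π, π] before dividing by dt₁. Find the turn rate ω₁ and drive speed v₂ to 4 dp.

ω₁ = -4.9986, v₂ = 3.8079

heading to target = atan2(-1.5−2, -4.5−-3) = -1.9757
Δθ = wrap(-1.9757 − 0.5236) = -2.4993; ω₁ = Δθ/dt₁ = -4.9986
distance = √((-4.5−-3)² + (-1.5−2)²) = 3.8079; v₂ = distance/dt₂ = 3.8079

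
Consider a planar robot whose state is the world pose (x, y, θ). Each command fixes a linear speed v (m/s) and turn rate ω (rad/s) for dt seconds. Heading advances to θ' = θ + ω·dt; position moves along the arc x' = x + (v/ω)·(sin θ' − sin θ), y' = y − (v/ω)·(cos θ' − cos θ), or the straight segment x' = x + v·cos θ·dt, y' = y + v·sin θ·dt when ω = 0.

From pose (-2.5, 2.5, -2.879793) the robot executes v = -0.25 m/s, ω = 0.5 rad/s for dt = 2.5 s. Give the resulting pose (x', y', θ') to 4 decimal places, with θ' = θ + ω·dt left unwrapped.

(-2.1303, 2.9535, -1.6298)

θ' = -2.8798 + 0.5·2.5 = -1.6298
R = v/ω = -0.25/0.5 = -0.5000
x' = -2.5 + -0.5000·(sin -1.6298 − sin -2.8798) = -2.1303
y' = 2.5 − -0.5000·(cos -1.6298 − cos -2.8798) = 2.9535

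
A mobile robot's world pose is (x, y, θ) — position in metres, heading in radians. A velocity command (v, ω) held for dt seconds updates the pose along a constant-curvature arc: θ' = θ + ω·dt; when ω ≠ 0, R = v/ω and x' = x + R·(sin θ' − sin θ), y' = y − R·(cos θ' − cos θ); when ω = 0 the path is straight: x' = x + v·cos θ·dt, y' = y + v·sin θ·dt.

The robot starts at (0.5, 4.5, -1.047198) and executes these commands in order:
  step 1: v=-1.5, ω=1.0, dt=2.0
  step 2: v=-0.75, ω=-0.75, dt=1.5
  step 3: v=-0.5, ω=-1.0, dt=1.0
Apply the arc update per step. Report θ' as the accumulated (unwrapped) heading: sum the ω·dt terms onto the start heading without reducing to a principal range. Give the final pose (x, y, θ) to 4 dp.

step 1: θ'=0.9528 (R=-1.5000) → pose (-2.0216, 4.6191, 0.9528)
step 2: θ'=-0.1722 (R=1.0000) → pose (-3.0080, 4.2133, -0.1722)
step 3: θ'=-1.1722 (R=0.5000) → pose (-3.3831, 4.5118, -1.1722)

(-3.3831, 4.5118, -1.1722)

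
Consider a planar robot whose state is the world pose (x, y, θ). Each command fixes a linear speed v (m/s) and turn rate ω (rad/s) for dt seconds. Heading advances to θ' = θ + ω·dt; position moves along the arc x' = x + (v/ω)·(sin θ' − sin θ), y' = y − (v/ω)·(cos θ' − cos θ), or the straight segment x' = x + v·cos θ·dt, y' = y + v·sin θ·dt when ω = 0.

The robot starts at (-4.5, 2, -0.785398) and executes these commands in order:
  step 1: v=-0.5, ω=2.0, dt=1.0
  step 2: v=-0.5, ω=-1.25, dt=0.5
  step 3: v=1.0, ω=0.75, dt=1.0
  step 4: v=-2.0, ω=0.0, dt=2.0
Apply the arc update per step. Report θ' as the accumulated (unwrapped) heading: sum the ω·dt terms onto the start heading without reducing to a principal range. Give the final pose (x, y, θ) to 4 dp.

(-5.4236, -1.3735, 1.3396)

step 1: θ'=1.2146 (R=-0.2500) → pose (-4.9111, 1.9104, 1.2146)
step 2: θ'=0.5896 (R=0.4000) → pose (-5.0636, 1.7174, 0.5896)
step 3: θ'=1.3396 (R=1.3333) → pose (-4.5071, 2.5201, 1.3396)
step 4: θ'=1.3396 (straight) → pose (-5.4236, -1.3735, 1.3396)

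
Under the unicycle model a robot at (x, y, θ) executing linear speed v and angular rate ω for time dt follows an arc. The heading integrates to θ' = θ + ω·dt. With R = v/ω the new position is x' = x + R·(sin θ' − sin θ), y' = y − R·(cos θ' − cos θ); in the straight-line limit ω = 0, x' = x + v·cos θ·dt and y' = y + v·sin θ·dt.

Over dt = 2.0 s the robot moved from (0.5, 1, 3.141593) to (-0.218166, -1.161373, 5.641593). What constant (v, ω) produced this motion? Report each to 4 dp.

v = 1.5000, ω = 1.2500

Δθ = 5.641593 − 3.141593 = 2.500000
ω = Δθ/dt = 2.500000/2.0 = 1.2500
R = −Δy/(cos θ' − cos θ) = 1.2000
v = R·ω = 1.2000·1.2500 = 1.5000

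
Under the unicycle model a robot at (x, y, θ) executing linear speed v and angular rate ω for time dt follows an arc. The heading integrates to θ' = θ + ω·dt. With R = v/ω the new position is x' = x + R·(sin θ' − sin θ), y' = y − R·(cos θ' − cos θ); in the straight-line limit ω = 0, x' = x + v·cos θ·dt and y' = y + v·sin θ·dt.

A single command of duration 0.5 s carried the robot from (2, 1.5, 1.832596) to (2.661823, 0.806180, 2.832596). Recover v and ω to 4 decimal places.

Δθ = 2.832596 − 1.832596 = 1.000000
ω = Δθ/dt = 1.000000/0.5 = 2.0000
R = −Δy/(cos θ' − cos θ) = -1.0000
v = R·ω = -1.0000·2.0000 = -2.0000

v = -2.0000, ω = 2.0000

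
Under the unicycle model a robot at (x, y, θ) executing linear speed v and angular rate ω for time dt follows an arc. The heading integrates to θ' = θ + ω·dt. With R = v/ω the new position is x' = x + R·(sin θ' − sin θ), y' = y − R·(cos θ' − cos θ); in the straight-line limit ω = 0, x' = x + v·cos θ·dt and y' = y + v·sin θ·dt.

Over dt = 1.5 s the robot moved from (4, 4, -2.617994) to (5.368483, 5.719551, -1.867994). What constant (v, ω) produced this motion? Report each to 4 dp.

v = -1.5000, ω = 0.5000

Δθ = -1.867994 − -2.617994 = 0.750000
ω = Δθ/dt = 0.750000/1.5 = 0.5000
R = −Δy/(cos θ' − cos θ) = -3.0000
v = R·ω = -3.0000·0.5000 = -1.5000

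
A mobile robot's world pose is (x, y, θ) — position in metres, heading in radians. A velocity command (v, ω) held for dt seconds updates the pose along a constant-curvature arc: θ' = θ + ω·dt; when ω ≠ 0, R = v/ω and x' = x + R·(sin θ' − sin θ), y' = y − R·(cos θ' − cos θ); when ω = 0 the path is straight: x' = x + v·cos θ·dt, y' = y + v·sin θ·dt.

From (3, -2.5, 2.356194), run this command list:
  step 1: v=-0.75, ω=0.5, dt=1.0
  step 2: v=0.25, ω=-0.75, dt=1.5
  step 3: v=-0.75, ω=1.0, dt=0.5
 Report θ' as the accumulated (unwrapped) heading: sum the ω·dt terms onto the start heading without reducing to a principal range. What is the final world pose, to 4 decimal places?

(3.5512, -2.9523, 2.2312)

step 1: θ'=2.8562 (R=-1.5000) → pose (3.6384, -2.8787, 2.8562)
step 2: θ'=1.7312 (R=-0.3333) → pose (3.4031, -2.6121, 1.7312)
step 3: θ'=2.2312 (R=-0.7500) → pose (3.5512, -2.9523, 2.2312)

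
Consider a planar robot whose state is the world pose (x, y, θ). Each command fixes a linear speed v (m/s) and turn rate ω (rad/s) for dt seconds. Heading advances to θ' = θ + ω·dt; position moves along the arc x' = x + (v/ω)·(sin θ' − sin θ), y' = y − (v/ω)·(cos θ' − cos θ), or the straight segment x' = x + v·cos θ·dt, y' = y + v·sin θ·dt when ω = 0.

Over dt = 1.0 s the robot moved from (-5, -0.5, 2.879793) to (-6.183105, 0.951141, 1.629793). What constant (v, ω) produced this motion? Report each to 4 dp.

v = 2.0000, ω = -1.2500

Δθ = 1.629793 − 2.879793 = -1.250000
ω = Δθ/dt = -1.250000/1.0 = -1.2500
R = −Δy/(cos θ' − cos θ) = -1.6000
v = R·ω = -1.6000·-1.2500 = 2.0000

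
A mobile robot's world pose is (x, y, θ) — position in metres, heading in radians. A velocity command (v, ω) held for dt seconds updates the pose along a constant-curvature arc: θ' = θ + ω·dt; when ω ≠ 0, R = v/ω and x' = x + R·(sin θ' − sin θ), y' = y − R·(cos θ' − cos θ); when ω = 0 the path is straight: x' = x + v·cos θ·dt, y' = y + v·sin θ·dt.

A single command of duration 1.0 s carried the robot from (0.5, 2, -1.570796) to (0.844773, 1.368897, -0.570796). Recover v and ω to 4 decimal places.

v = 0.7500, ω = 1.0000

Δθ = -0.570796 − -1.570796 = 1.000000
ω = Δθ/dt = 1.000000/1.0 = 1.0000
R = −Δy/(cos θ' − cos θ) = 0.7500
v = R·ω = 0.7500·1.0000 = 0.7500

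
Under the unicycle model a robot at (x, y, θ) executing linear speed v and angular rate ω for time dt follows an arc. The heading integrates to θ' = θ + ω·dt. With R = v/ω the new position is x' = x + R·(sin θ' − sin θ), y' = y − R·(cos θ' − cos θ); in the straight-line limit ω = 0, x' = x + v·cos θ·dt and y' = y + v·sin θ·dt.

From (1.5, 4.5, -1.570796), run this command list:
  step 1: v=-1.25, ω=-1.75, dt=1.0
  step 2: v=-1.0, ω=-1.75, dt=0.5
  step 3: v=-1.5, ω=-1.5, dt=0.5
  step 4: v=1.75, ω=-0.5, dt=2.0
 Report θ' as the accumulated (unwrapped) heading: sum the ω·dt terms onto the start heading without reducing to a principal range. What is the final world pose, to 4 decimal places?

(5.0865, 6.6907, -5.9458)

step 1: θ'=-3.3208 (R=0.7143) → pose (2.3416, 5.2028, -3.3208)
step 2: θ'=-4.1958 (R=0.5714) → pose (2.7366, 4.9228, -4.1958)
step 3: θ'=-4.9458 (R=1.0000) → pose (2.8400, 4.1976, -4.9458)
step 4: θ'=-5.9458 (R=-3.5000) → pose (5.0865, 6.6907, -5.9458)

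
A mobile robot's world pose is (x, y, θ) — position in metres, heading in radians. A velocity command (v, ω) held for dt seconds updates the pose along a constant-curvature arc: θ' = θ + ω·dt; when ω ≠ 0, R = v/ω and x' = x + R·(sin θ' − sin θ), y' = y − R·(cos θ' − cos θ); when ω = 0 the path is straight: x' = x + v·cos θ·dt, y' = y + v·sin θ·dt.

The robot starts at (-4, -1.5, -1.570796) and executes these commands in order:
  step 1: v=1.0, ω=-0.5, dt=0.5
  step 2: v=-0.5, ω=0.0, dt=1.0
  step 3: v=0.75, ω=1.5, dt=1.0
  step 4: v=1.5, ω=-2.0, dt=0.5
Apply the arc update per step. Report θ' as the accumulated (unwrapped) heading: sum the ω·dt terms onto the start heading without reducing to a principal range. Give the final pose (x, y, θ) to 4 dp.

(-3.1215, -2.6347, -1.3208)

step 1: θ'=-1.8208 (R=-2.0000) → pose (-4.0622, -1.9948, -1.8208)
step 2: θ'=-1.8208 (straight) → pose (-3.9385, -1.5104, -1.8208)
step 3: θ'=-0.3208 (R=0.5000) → pose (-3.6117, -2.1085, -0.3208)
step 4: θ'=-1.3208 (R=-0.7500) → pose (-3.1215, -2.6347, -1.3208)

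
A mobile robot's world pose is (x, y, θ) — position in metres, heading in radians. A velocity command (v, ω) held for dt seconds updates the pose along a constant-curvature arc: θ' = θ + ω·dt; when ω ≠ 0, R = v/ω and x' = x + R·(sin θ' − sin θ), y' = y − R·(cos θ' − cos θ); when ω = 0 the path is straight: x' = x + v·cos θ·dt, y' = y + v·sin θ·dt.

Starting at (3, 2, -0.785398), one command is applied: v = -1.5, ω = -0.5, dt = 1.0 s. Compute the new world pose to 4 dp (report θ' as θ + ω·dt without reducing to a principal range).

(2.2427, 3.2767, -1.2854)

θ' = -0.7854 + -0.5·1.0 = -1.2854
R = v/ω = -1.5/-0.5 = 3.0000
x' = 3 + 3.0000·(sin -1.2854 − sin -0.7854) = 2.2427
y' = 2 − 3.0000·(cos -1.2854 − cos -0.7854) = 3.2767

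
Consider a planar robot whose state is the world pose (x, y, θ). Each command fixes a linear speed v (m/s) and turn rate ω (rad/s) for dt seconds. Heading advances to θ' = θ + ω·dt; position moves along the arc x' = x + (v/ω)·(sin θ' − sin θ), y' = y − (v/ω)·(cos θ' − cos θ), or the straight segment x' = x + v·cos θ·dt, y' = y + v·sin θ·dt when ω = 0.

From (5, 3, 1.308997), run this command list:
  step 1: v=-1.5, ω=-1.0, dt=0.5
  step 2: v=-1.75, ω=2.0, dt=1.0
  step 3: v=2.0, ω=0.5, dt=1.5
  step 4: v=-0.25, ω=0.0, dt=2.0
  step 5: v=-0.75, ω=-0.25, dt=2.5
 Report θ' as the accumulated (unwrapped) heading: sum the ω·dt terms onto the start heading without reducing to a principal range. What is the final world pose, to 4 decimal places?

(4.3480, 1.1935, 2.9340)

step 1: θ'=0.8090 (R=1.5000) → pose (4.6365, 2.3529, 0.8090)
step 2: θ'=2.8090 (R=-0.8750) → pose (4.9840, 0.9219, 2.8090)
step 3: θ'=3.5590 (R=4.0000) → pose (2.0564, 0.7977, 3.5590)
step 4: θ'=3.5590 (straight) → pose (2.5135, 1.0004, 3.5590)
step 5: θ'=2.9340 (R=3.0000) → pose (4.3480, 1.1935, 2.9340)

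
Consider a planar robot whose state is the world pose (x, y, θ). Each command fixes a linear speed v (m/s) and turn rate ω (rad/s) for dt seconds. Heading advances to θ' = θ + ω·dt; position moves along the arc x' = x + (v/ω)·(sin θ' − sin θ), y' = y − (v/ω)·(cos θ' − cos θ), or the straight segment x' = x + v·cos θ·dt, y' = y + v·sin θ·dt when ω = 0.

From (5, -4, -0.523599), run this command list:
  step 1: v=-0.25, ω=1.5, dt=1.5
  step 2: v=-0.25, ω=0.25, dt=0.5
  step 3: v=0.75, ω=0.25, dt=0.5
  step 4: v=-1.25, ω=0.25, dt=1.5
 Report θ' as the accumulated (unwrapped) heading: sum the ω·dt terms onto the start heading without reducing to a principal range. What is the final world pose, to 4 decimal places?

(5.6949, -5.4849, 2.3514)

step 1: θ'=1.7264 (R=-0.1667) → pose (4.7520, -4.1702, 1.7264)
step 2: θ'=1.8514 (R=-1.0000) → pose (4.7790, -4.2921, 1.8514)
step 3: θ'=1.9764 (R=3.0000) → pose (4.6530, -3.9392, 1.9764)
step 4: θ'=2.3514 (R=-5.0000) → pose (5.6949, -5.4849, 2.3514)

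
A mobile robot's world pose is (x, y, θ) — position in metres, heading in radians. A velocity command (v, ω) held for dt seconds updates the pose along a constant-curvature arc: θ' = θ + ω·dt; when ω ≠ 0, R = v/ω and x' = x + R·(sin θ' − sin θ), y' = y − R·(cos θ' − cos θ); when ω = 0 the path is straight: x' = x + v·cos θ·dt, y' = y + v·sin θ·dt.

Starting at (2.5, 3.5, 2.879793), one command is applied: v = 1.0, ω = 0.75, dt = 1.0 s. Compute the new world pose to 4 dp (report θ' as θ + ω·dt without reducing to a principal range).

θ' = 2.8798 + 0.75·1.0 = 3.6298
R = v/ω = 1.0/0.75 = 1.3333
x' = 2.5 + 1.3333·(sin 3.6298 − sin 2.8798) = 1.5295
y' = 3.5 − 1.3333·(cos 3.6298 − cos 2.8798) = 3.3897

(1.5295, 3.3897, 3.6298)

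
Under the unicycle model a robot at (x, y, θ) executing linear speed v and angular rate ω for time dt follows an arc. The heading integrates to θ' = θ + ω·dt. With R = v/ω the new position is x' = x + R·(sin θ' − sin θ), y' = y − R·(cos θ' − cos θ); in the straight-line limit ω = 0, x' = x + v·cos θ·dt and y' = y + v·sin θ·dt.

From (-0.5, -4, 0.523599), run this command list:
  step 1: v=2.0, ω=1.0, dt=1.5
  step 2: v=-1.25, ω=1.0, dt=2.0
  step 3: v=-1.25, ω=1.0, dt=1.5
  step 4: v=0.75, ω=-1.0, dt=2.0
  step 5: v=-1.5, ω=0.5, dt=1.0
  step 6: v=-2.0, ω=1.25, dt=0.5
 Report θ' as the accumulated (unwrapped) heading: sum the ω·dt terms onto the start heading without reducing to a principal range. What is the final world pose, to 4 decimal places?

(3.6056, 0.6124, 4.6486)

step 1: θ'=2.0236 (R=2.0000) → pose (0.2984, -1.3930, 2.0236)
step 2: θ'=4.0236 (R=-1.2500) → pose (2.3875, -1.6406, 4.0236)
step 3: θ'=5.5236 (R=-1.2500) → pose (2.2833, 0.0603, 5.5236)
step 4: θ'=3.5236 (R=-0.7500) → pose (2.0464, -1.1795, 3.5236)
step 5: θ'=4.0236 (R=-3.0000) → pose (3.2441, -0.3025, 4.0236)
step 6: θ'=4.6486 (R=-1.6000) → pose (3.6056, 0.6124, 4.6486)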